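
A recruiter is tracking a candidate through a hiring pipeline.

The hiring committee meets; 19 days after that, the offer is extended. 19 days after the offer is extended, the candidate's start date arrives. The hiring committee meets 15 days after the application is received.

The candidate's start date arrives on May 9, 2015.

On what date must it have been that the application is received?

The candidate's start date arrives: May 9, 2015.
The offer is extended: May 9, 2015 − 19 days = Apr 20, 2015.
The hiring committee meets: Apr 20, 2015 − 19 days = Apr 1, 2015.
The application is received: Apr 1, 2015 − 15 days = Mar 17, 2015.

March 17, 2015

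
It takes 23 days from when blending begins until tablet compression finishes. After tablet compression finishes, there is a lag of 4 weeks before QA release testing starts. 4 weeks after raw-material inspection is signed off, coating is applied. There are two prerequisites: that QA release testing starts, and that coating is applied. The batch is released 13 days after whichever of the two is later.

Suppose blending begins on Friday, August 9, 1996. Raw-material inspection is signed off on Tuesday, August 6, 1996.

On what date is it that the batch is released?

Saturday, October 12, 1996

Blending begins: Aug 9, 1996.
Tablet compression finishes: Aug 9, 1996 + 23 days = Sep 1, 1996.
QA release testing starts: Sep 1, 1996 + 4 weeks = Sep 29, 1996.
Raw-material inspection is signed off: Aug 6, 1996.
Coating is applied: Aug 6, 1996 + 4 weeks = Sep 3, 1996.
Both prerequisites met — QA release testing starts (Sep 29, 1996), coating is applied (Sep 3, 1996); the later is Sep 29, 1996.
The batch is released: Sep 29, 1996 + 13 days = Oct 12, 1996.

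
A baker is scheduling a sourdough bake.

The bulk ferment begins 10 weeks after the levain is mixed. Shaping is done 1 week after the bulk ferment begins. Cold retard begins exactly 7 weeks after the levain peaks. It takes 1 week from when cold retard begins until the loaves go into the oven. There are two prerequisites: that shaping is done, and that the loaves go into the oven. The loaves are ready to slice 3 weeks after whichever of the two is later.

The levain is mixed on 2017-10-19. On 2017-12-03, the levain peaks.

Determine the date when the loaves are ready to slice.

2018-02-18

The levain is mixed: Oct 19, 2017.
The bulk ferment begins: Oct 19, 2017 + 10 weeks = Dec 28, 2017.
Shaping is done: Dec 28, 2017 + 1 week = Jan 4, 2018.
The levain peaks: Dec 3, 2017.
Cold retard begins: Dec 3, 2017 + 7 weeks = Jan 21, 2018.
The loaves go into the oven: Jan 21, 2018 + 1 week = Jan 28, 2018.
Both prerequisites met — shaping is done (Jan 4, 2018), the loaves go into the oven (Jan 28, 2018); the later is Jan 28, 2018.
The loaves are ready to slice: Jan 28, 2018 + 3 weeks = Feb 18, 2018.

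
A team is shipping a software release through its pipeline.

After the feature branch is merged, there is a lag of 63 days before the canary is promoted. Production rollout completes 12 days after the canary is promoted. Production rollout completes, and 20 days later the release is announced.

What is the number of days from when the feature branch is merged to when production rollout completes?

Causal path: the feature branch is merged → the canary is promoted → production rollout completes.
Total delay along the path: 63 + 12 = 75 days.

75 days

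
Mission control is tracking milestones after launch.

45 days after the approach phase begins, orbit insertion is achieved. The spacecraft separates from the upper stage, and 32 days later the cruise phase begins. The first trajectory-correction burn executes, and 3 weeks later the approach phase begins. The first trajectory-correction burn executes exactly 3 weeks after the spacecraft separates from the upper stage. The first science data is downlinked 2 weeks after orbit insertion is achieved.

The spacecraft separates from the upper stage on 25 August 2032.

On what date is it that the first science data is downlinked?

4 December 2032

The spacecraft separates from the upper stage: Aug 25, 2032.
The first trajectory-correction burn executes: Aug 25, 2032 + 3 weeks = Sep 15, 2032.
The approach phase begins: Sep 15, 2032 + 3 weeks = Oct 6, 2032.
Orbit insertion is achieved: Oct 6, 2032 + 45 days = Nov 20, 2032.
The first science data is downlinked: Nov 20, 2032 + 2 weeks = Dec 4, 2032.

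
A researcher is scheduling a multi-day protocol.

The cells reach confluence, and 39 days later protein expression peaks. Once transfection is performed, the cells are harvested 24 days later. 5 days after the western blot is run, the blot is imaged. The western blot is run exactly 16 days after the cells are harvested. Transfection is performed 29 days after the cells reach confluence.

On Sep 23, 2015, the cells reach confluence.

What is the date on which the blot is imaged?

Dec 6, 2015

The cells reach confluence: Sep 23, 2015.
Transfection is performed: Sep 23, 2015 + 29 days = Oct 22, 2015.
The cells are harvested: Oct 22, 2015 + 24 days = Nov 15, 2015.
The western blot is run: Nov 15, 2015 + 16 days = Dec 1, 2015.
The blot is imaged: Dec 1, 2015 + 5 days = Dec 6, 2015.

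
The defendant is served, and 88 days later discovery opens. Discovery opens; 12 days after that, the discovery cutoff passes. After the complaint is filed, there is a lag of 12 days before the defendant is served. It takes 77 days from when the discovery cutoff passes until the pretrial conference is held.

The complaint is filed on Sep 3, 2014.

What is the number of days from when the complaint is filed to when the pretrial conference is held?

189 days

Causal path: the complaint is filed → the defendant is served → discovery opens → the discovery cutoff passes → the pretrial conference is held.
Total delay along the path: 12 + 88 + 12 + 77 = 189 days.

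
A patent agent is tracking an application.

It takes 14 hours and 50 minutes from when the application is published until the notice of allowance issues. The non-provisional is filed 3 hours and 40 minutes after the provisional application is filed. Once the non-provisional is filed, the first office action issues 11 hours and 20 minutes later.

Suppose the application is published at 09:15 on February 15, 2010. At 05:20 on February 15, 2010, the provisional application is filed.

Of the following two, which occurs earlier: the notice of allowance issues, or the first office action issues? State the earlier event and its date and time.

The first office action issues — 20:20 on February 15, 2010

The application is published: 09:15 Feb 15, 2010.
The notice of allowance issues: 09:15 Feb 15, 2010 + 14h50m = 00:05 Feb 16, 2010.
The provisional application is filed: 05:20 Feb 15, 2010.
The non-provisional is filed: 05:20 Feb 15, 2010 + 3h40m = 09:00 Feb 15, 2010.
The first office action issues: 09:00 Feb 15, 2010 + 11h20m = 20:20 Feb 15, 2010.
Comparing: the notice of allowance issues at 00:05 Feb 16, 2010 vs the first office action issues at 20:20 Feb 15, 2010. Earlier: the first office action issues.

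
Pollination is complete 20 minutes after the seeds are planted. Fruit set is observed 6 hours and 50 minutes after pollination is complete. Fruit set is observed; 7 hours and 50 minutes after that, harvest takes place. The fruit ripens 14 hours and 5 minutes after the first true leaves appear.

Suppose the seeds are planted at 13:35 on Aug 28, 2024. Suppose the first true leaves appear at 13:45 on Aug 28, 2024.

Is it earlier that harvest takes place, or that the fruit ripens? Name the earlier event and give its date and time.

The seeds are planted: 13:35 Aug 28, 2024.
Pollination is complete: 13:35 Aug 28, 2024 + 20m = 13:55 Aug 28, 2024.
Fruit set is observed: 13:55 Aug 28, 2024 + 6h50m = 20:45 Aug 28, 2024.
Harvest takes place: 20:45 Aug 28, 2024 + 7h50m = 04:35 Aug 29, 2024.
The first true leaves appear: 13:45 Aug 28, 2024.
The fruit ripens: 13:45 Aug 28, 2024 + 14h05m = 03:50 Aug 29, 2024.
Comparing: harvest takes place at 04:35 Aug 29, 2024 vs the fruit ripens at 03:50 Aug 29, 2024. Earlier: the fruit ripens.

The fruit ripens — 03:50 on Aug 29, 2024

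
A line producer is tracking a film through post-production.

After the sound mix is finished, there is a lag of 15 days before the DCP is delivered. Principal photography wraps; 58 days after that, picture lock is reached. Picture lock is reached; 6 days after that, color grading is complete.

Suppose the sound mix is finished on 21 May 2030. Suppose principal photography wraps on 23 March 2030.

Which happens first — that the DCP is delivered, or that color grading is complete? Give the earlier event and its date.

Color grading is complete — 26 May 2030

The sound mix is finished: May 21, 2030.
The DCP is delivered: May 21, 2030 + 15 days = Jun 5, 2030.
Principal photography wraps: Mar 23, 2030.
Picture lock is reached: Mar 23, 2030 + 58 days = May 20, 2030.
Color grading is complete: May 20, 2030 + 6 days = May 26, 2030.
Comparing: the DCP is delivered on Jun 5, 2030 vs color grading is complete on May 26, 2030. Earlier: color grading is complete.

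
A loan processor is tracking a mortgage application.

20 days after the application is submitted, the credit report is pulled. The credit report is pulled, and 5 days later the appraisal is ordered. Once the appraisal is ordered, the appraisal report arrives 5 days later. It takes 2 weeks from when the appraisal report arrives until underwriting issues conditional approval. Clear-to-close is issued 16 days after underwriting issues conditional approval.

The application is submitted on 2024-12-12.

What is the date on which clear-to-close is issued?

2025-02-10

The application is submitted: Dec 12, 2024.
The credit report is pulled: Dec 12, 2024 + 20 days = Jan 1, 2025.
The appraisal is ordered: Jan 1, 2025 + 5 days = Jan 6, 2025.
The appraisal report arrives: Jan 6, 2025 + 5 days = Jan 11, 2025.
Underwriting issues conditional approval: Jan 11, 2025 + 2 weeks = Jan 25, 2025.
Clear-to-close is issued: Jan 25, 2025 + 16 days = Feb 10, 2025.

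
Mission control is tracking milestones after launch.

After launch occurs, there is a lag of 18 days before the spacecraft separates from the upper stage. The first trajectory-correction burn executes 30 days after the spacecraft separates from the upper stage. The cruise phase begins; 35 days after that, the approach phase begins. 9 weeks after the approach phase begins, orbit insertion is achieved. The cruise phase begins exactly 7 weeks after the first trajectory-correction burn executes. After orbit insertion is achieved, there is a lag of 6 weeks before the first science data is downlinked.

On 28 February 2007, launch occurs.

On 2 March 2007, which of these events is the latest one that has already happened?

Launch occurs: Feb 28, 2007.
The spacecraft separates from the upper stage: Feb 28, 2007 + 18 days = Mar 18, 2007.
The first trajectory-correction burn executes: Mar 18, 2007 + 30 days = Apr 17, 2007.
The cruise phase begins: Apr 17, 2007 + 7 weeks = Jun 5, 2007.
The approach phase begins: Jun 5, 2007 + 35 days = Jul 10, 2007.
Orbit insertion is achieved: Jul 10, 2007 + 9 weeks = Sep 11, 2007.
The first science data is downlinked: Sep 11, 2007 + 6 weeks = Oct 23, 2007.
Mar 2, 2007 falls between when launch occurs (Feb 28, 2007) and when the spacecraft separates from the upper stage (Mar 18, 2007).

Launch occurs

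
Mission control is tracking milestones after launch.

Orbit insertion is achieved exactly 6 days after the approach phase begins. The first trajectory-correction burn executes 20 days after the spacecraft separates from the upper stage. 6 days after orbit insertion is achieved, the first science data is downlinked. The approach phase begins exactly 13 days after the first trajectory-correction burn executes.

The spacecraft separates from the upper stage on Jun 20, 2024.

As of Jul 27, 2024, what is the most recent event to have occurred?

The spacecraft separates from the upper stage: Jun 20, 2024.
The first trajectory-correction burn executes: Jun 20, 2024 + 20 days = Jul 10, 2024.
The approach phase begins: Jul 10, 2024 + 13 days = Jul 23, 2024.
Orbit insertion is achieved: Jul 23, 2024 + 6 days = Jul 29, 2024.
The first science data is downlinked: Jul 29, 2024 + 6 days = Aug 4, 2024.
Jul 27, 2024 falls between when the approach phase begins (Jul 23, 2024) and when orbit insertion is achieved (Jul 29, 2024).

The approach phase begins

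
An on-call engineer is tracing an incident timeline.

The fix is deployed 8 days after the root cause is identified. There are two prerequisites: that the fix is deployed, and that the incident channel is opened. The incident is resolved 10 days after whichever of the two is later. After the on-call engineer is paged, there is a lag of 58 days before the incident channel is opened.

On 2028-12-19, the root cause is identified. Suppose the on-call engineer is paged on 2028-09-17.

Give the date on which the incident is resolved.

The root cause is identified: Dec 19, 2028.
The fix is deployed: Dec 19, 2028 + 8 days = Dec 27, 2028.
The on-call engineer is paged: Sep 17, 2028.
The incident channel is opened: Sep 17, 2028 + 58 days = Nov 14, 2028.
Both prerequisites met — the fix is deployed (Dec 27, 2028), the incident channel is opened (Nov 14, 2028); the later is Dec 27, 2028.
The incident is resolved: Dec 27, 2028 + 10 days = Jan 6, 2029.

2029-01-06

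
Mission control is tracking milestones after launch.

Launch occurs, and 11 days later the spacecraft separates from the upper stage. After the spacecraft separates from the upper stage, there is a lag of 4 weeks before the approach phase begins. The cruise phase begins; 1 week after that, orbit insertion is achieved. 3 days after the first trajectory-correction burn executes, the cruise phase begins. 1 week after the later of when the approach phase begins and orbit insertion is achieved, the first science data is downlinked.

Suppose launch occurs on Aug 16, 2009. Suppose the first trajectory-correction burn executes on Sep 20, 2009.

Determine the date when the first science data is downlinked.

Oct 7, 2009

Launch occurs: Aug 16, 2009.
The spacecraft separates from the upper stage: Aug 16, 2009 + 11 days = Aug 27, 2009.
The approach phase begins: Aug 27, 2009 + 4 weeks = Sep 24, 2009.
The first trajectory-correction burn executes: Sep 20, 2009.
The cruise phase begins: Sep 20, 2009 + 3 days = Sep 23, 2009.
Orbit insertion is achieved: Sep 23, 2009 + 1 week = Sep 30, 2009.
Both prerequisites met — the approach phase begins (Sep 24, 2009), orbit insertion is achieved (Sep 30, 2009); the later is Sep 30, 2009.
The first science data is downlinked: Sep 30, 2009 + 1 week = Oct 7, 2009.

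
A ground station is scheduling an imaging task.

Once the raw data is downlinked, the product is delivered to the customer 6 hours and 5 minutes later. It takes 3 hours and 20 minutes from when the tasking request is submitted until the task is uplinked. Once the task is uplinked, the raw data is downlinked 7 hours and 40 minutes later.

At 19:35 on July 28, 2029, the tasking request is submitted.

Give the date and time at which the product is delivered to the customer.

12:40 on July 29, 2029

The tasking request is submitted: 19:35 Jul 28, 2029.
The task is uplinked: 19:35 Jul 28, 2029 + 3h20m = 22:55 Jul 28, 2029.
The raw data is downlinked: 22:55 Jul 28, 2029 + 7h40m = 06:35 Jul 29, 2029.
The product is delivered to the customer: 06:35 Jul 29, 2029 + 6h05m = 12:40 Jul 29, 2029.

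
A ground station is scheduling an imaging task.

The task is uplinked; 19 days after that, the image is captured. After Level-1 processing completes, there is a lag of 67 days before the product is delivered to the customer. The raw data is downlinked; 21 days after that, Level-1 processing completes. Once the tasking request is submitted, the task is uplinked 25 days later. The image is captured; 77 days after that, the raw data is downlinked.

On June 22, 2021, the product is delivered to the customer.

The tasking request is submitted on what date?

The product is delivered to the customer: Jun 22, 2021.
Level-1 processing completes: Jun 22, 2021 − 67 days = Apr 16, 2021.
The raw data is downlinked: Apr 16, 2021 − 21 days = Mar 26, 2021.
The image is captured: Mar 26, 2021 − 77 days = Jan 8, 2021.
The task is uplinked: Jan 8, 2021 − 19 days = Dec 20, 2020.
The tasking request is submitted: Dec 20, 2020 − 25 days = Nov 25, 2020.

November 25, 2020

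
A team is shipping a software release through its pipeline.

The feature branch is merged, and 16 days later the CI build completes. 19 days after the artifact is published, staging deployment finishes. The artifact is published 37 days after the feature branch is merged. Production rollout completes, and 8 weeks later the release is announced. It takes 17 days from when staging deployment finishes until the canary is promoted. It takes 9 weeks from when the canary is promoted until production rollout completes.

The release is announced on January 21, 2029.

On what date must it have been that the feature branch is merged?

The release is announced: Jan 21, 2029.
Production rollout completes: Jan 21, 2029 − 8 weeks = Nov 26, 2028.
The canary is promoted: Nov 26, 2028 − 9 weeks = Sep 24, 2028.
Staging deployment finishes: Sep 24, 2028 − 17 days = Sep 7, 2028.
The artifact is published: Sep 7, 2028 − 19 days = Aug 19, 2028.
The feature branch is merged: Aug 19, 2028 − 37 days = Jul 13, 2028.

July 13, 2028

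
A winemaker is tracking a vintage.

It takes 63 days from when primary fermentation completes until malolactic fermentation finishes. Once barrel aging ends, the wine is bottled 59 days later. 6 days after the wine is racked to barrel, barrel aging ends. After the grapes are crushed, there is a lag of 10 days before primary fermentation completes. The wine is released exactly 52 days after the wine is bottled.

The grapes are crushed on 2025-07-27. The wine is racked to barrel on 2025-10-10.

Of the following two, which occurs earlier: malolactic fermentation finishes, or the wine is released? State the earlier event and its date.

Malolactic fermentation finishes — 2025-10-08

The grapes are crushed: Jul 27, 2025.
Primary fermentation completes: Jul 27, 2025 + 10 days = Aug 6, 2025.
Malolactic fermentation finishes: Aug 6, 2025 + 63 days = Oct 8, 2025.
The wine is racked to barrel: Oct 10, 2025.
Barrel aging ends: Oct 10, 2025 + 6 days = Oct 16, 2025.
The wine is bottled: Oct 16, 2025 + 59 days = Dec 14, 2025.
The wine is released: Dec 14, 2025 + 52 days = Feb 4, 2026.
Comparing: malolactic fermentation finishes on Oct 8, 2025 vs the wine is released on Feb 4, 2026. Earlier: malolactic fermentation finishes.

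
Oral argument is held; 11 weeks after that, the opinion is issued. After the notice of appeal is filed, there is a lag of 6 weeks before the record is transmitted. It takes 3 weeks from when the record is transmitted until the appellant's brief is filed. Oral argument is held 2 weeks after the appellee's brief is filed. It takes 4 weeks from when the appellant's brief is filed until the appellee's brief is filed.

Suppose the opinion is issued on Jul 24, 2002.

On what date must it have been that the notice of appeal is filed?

The opinion is issued: Jul 24, 2002.
Oral argument is held: Jul 24, 2002 − 11 weeks = May 8, 2002.
The appellee's brief is filed: May 8, 2002 − 2 weeks = Apr 24, 2002.
The appellant's brief is filed: Apr 24, 2002 − 4 weeks = Mar 27, 2002.
The record is transmitted: Mar 27, 2002 − 3 weeks = Mar 6, 2002.
The notice of appeal is filed: Mar 6, 2002 − 6 weeks = Jan 23, 2002.

Jan 23, 2002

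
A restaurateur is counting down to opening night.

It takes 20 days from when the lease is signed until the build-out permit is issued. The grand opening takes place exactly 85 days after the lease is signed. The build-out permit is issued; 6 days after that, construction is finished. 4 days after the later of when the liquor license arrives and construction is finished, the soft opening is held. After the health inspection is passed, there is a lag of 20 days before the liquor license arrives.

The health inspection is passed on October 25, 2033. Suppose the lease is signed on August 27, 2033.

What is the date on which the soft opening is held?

November 18, 2033

The health inspection is passed: Oct 25, 2033.
The liquor license arrives: Oct 25, 2033 + 20 days = Nov 14, 2033.
The lease is signed: Aug 27, 2033.
The build-out permit is issued: Aug 27, 2033 + 20 days = Sep 16, 2033.
Construction is finished: Sep 16, 2033 + 6 days = Sep 22, 2033.
Both prerequisites met — the liquor license arrives (Nov 14, 2033), construction is finished (Sep 22, 2033); the later is Nov 14, 2033.
The soft opening is held: Nov 14, 2033 + 4 days = Nov 18, 2033.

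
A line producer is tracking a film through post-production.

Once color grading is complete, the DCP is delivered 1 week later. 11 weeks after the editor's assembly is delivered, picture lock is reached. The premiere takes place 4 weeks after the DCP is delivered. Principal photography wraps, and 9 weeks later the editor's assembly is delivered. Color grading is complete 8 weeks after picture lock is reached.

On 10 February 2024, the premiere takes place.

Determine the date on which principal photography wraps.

24 June 2023

The premiere takes place: Feb 10, 2024.
The DCP is delivered: Feb 10, 2024 − 4 weeks = Jan 13, 2024.
Color grading is complete: Jan 13, 2024 − 1 week = Jan 6, 2024.
Picture lock is reached: Jan 6, 2024 − 8 weeks = Nov 11, 2023.
The editor's assembly is delivered: Nov 11, 2023 − 11 weeks = Aug 26, 2023.
Principal photography wraps: Aug 26, 2023 − 9 weeks = Jun 24, 2023.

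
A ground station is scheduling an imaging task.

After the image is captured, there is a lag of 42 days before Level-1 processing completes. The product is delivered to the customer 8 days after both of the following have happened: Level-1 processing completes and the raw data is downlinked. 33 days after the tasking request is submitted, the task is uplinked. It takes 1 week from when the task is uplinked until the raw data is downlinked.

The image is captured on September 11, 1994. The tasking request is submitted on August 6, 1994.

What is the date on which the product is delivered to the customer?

The image is captured: Sep 11, 1994.
Level-1 processing completes: Sep 11, 1994 + 42 days = Oct 23, 1994.
The tasking request is submitted: Aug 6, 1994.
The task is uplinked: Aug 6, 1994 + 33 days = Sep 8, 1994.
The raw data is downlinked: Sep 8, 1994 + 1 week = Sep 15, 1994.
Both prerequisites met — Level-1 processing completes (Oct 23, 1994), the raw data is downlinked (Sep 15, 1994); the later is Oct 23, 1994.
The product is delivered to the customer: Oct 23, 1994 + 8 days = Oct 31, 1994.

October 31, 1994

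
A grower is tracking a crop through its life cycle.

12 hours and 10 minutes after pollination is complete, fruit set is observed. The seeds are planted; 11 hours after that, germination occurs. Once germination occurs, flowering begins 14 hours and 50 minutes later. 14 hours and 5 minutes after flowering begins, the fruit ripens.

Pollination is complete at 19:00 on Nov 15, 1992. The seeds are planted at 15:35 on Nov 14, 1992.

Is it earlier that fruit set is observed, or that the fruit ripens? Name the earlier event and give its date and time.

Pollination is complete: 19:00 Nov 15, 1992.
Fruit set is observed: 19:00 Nov 15, 1992 + 12h10m = 07:10 Nov 16, 1992.
The seeds are planted: 15:35 Nov 14, 1992.
Germination occurs: 15:35 Nov 14, 1992 + 11h = 02:35 Nov 15, 1992.
Flowering begins: 02:35 Nov 15, 1992 + 14h50m = 17:25 Nov 15, 1992.
The fruit ripens: 17:25 Nov 15, 1992 + 14h05m = 07:30 Nov 16, 1992.
Comparing: fruit set is observed at 07:10 Nov 16, 1992 vs the fruit ripens at 07:30 Nov 16, 1992. Earlier: fruit set is observed.

Fruit set is observed — 07:10 on Nov 16, 1992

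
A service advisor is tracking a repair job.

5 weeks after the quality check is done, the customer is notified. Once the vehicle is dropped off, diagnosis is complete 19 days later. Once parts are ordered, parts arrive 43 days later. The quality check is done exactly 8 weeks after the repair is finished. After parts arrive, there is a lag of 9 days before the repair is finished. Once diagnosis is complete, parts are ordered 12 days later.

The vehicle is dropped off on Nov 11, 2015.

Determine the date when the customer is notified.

May 3, 2016

The vehicle is dropped off: Nov 11, 2015.
Diagnosis is complete: Nov 11, 2015 + 19 days = Nov 30, 2015.
Parts are ordered: Nov 30, 2015 + 12 days = Dec 12, 2015.
Parts arrive: Dec 12, 2015 + 43 days = Jan 24, 2016.
The repair is finished: Jan 24, 2016 + 9 days = Feb 2, 2016.
The quality check is done: Feb 2, 2016 + 8 weeks = Mar 29, 2016.
The customer is notified: Mar 29, 2016 + 5 weeks = May 3, 2016.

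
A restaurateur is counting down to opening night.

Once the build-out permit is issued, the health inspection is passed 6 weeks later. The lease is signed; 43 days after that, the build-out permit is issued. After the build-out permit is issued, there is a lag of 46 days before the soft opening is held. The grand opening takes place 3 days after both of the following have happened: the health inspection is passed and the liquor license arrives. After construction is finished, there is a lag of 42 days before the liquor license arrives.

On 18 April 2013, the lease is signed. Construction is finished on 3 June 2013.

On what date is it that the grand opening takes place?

The lease is signed: Apr 18, 2013.
The build-out permit is issued: Apr 18, 2013 + 43 days = May 31, 2013.
The health inspection is passed: May 31, 2013 + 6 weeks = Jul 12, 2013.
Construction is finished: Jun 3, 2013.
The liquor license arrives: Jun 3, 2013 + 42 days = Jul 15, 2013.
Both prerequisites met — the health inspection is passed (Jul 12, 2013), the liquor license arrives (Jul 15, 2013); the later is Jul 15, 2013.
The grand opening takes place: Jul 15, 2013 + 3 days = Jul 18, 2013.

18 July 2013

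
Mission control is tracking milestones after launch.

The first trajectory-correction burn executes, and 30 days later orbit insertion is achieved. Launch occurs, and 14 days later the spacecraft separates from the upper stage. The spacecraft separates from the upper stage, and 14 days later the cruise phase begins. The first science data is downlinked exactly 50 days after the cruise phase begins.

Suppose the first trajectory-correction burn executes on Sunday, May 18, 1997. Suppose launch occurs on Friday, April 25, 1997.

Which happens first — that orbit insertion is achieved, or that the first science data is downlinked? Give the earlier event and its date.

The first trajectory-correction burn executes: May 18, 1997.
Orbit insertion is achieved: May 18, 1997 + 30 days = Jun 17, 1997.
Launch occurs: Apr 25, 1997.
The spacecraft separates from the upper stage: Apr 25, 1997 + 14 days = May 9, 1997.
The cruise phase begins: May 9, 1997 + 14 days = May 23, 1997.
The first science data is downlinked: May 23, 1997 + 50 days = Jul 12, 1997.
Comparing: orbit insertion is achieved on Jun 17, 1997 vs the first science data is downlinked on Jul 12, 1997. Earlier: orbit insertion is achieved.

Orbit insertion is achieved — Tuesday, June 17, 1997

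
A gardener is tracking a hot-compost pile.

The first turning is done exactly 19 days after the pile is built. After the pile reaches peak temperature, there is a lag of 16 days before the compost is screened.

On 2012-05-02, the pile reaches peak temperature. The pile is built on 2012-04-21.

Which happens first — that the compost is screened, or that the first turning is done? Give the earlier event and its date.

The pile reaches peak temperature: May 2, 2012.
The compost is screened: May 2, 2012 + 16 days = May 18, 2012.
The pile is built: Apr 21, 2012.
The first turning is done: Apr 21, 2012 + 19 days = May 10, 2012.
Comparing: the compost is screened on May 18, 2012 vs the first turning is done on May 10, 2012. Earlier: the first turning is done.

The first turning is done — 2012-05-10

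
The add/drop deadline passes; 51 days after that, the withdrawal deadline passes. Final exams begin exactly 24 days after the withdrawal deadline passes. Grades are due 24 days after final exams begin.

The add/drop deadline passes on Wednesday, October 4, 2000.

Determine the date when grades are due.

The add/drop deadline passes: Oct 4, 2000.
The withdrawal deadline passes: Oct 4, 2000 + 51 days = Nov 24, 2000.
Final exams begin: Nov 24, 2000 + 24 days = Dec 18, 2000.
Grades are due: Dec 18, 2000 + 24 days = Jan 11, 2001.

Thursday, January 11, 2001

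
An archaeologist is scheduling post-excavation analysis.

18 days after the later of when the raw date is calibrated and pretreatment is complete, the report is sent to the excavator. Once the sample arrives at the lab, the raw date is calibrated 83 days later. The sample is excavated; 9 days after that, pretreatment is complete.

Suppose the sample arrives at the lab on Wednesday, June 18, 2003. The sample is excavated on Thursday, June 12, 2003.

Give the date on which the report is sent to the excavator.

The sample arrives at the lab: Jun 18, 2003.
The raw date is calibrated: Jun 18, 2003 + 83 days = Sep 9, 2003.
The sample is excavated: Jun 12, 2003.
Pretreatment is complete: Jun 12, 2003 + 9 days = Jun 21, 2003.
Both prerequisites met — the raw date is calibrated (Sep 9, 2003), pretreatment is complete (Jun 21, 2003); the later is Sep 9, 2003.
The report is sent to the excavator: Sep 9, 2003 + 18 days = Sep 27, 2003.

Saturday, September 27, 2003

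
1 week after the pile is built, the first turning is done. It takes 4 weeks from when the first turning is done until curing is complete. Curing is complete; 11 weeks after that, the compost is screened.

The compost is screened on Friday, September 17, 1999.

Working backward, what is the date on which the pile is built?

Friday, May 28, 1999

The compost is screened: Sep 17, 1999.
Curing is complete: Sep 17, 1999 − 11 weeks = Jul 2, 1999.
The first turning is done: Jul 2, 1999 − 4 weeks = Jun 4, 1999.
The pile is built: Jun 4, 1999 − 1 week = May 28, 1999.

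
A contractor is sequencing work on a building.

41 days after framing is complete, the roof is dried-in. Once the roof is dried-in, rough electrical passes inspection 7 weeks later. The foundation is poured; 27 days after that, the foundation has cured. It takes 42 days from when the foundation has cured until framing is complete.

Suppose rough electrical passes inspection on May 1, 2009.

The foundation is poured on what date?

Nov 23, 2008

Rough electrical passes inspection: May 1, 2009.
The roof is dried-in: May 1, 2009 − 7 weeks = Mar 13, 2009.
Framing is complete: Mar 13, 2009 − 41 days = Jan 31, 2009.
The foundation has cured: Jan 31, 2009 − 42 days = Dec 20, 2008.
The foundation is poured: Dec 20, 2008 − 27 days = Nov 23, 2008.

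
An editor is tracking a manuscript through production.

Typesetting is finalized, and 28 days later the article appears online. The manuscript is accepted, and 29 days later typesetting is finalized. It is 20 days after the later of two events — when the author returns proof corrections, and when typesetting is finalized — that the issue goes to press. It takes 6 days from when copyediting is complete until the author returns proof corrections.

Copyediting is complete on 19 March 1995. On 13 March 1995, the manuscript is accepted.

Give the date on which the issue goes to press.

1 May 1995

Copyediting is complete: Mar 19, 1995.
The author returns proof corrections: Mar 19, 1995 + 6 days = Mar 25, 1995.
The manuscript is accepted: Mar 13, 1995.
Typesetting is finalized: Mar 13, 1995 + 29 days = Apr 11, 1995.
Both prerequisites met — the author returns proof corrections (Mar 25, 1995), typesetting is finalized (Apr 11, 1995); the later is Apr 11, 1995.
The issue goes to press: Apr 11, 1995 + 20 days = May 1, 1995.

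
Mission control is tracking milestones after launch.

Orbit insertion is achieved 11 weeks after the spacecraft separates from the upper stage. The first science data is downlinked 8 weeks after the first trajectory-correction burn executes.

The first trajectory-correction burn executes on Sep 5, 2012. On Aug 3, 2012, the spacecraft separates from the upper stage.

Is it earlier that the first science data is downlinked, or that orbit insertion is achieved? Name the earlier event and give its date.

Orbit insertion is achieved — Oct 19, 2012

The first trajectory-correction burn executes: Sep 5, 2012.
The first science data is downlinked: Sep 5, 2012 + 8 weeks = Oct 31, 2012.
The spacecraft separates from the upper stage: Aug 3, 2012.
Orbit insertion is achieved: Aug 3, 2012 + 11 weeks = Oct 19, 2012.
Comparing: the first science data is downlinked on Oct 31, 2012 vs orbit insertion is achieved on Oct 19, 2012. Earlier: orbit insertion is achieved.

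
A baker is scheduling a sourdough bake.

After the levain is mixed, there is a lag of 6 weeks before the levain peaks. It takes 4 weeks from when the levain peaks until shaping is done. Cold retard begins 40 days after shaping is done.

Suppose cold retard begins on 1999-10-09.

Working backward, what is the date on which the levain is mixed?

Cold retard begins: Oct 9, 1999.
Shaping is done: Oct 9, 1999 − 40 days = Aug 30, 1999.
The levain peaks: Aug 30, 1999 − 4 weeks = Aug 2, 1999.
The levain is mixed: Aug 2, 1999 − 6 weeks = Jun 21, 1999.

1999-06-21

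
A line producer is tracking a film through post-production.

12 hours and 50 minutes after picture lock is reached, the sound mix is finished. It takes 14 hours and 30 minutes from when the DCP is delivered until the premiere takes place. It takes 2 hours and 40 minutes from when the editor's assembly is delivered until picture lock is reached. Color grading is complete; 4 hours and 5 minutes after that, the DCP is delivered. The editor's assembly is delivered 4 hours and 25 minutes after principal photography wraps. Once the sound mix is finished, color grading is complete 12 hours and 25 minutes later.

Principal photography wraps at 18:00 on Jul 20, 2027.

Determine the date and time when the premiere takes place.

20:55 on Jul 22, 2027

Principal photography wraps: 18:00 Jul 20, 2027.
The editor's assembly is delivered: 18:00 Jul 20, 2027 + 4h25m = 22:25 Jul 20, 2027.
Picture lock is reached: 22:25 Jul 20, 2027 + 2h40m = 01:05 Jul 21, 2027.
The sound mix is finished: 01:05 Jul 21, 2027 + 12h50m = 13:55 Jul 21, 2027.
Color grading is complete: 13:55 Jul 21, 2027 + 12h25m = 02:20 Jul 22, 2027.
The DCP is delivered: 02:20 Jul 22, 2027 + 4h05m = 06:25 Jul 22, 2027.
The premiere takes place: 06:25 Jul 22, 2027 + 14h30m = 20:55 Jul 22, 2027.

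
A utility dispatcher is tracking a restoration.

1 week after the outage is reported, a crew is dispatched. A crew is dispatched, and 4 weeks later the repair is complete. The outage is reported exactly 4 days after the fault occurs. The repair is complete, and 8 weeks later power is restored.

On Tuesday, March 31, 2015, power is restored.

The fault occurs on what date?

Power is restored: Mar 31, 2015.
The repair is complete: Mar 31, 2015 − 8 weeks = Feb 3, 2015.
A crew is dispatched: Feb 3, 2015 − 4 weeks = Jan 6, 2015.
The outage is reported: Jan 6, 2015 − 1 week = Dec 30, 2014.
The fault occurs: Dec 30, 2014 − 4 days = Dec 26, 2014.

Friday, December 26, 2014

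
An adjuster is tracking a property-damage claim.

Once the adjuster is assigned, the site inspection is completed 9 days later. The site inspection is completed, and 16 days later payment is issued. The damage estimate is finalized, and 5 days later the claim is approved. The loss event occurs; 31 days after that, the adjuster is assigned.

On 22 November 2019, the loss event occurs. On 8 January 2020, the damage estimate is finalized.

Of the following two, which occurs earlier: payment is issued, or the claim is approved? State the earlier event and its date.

The claim is approved — 13 January 2020

The loss event occurs: Nov 22, 2019.
The adjuster is assigned: Nov 22, 2019 + 31 days = Dec 23, 2019.
The site inspection is completed: Dec 23, 2019 + 9 days = Jan 1, 2020.
Payment is issued: Jan 1, 2020 + 16 days = Jan 17, 2020.
The damage estimate is finalized: Jan 8, 2020.
The claim is approved: Jan 8, 2020 + 5 days = Jan 13, 2020.
Comparing: payment is issued on Jan 17, 2020 vs the claim is approved on Jan 13, 2020. Earlier: the claim is approved.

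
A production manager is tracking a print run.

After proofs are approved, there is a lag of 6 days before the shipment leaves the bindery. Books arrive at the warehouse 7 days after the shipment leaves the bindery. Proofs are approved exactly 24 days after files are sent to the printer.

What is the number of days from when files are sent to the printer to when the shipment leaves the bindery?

30 days

Causal path: files are sent to the printer → proofs are approved → the shipment leaves the bindery.
Total delay along the path: 24 + 6 = 30 days.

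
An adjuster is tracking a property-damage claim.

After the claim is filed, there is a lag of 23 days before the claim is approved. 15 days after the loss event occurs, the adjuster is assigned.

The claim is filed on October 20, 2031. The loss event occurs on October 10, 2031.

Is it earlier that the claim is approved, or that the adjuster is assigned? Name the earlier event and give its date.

The claim is filed: Oct 20, 2031.
The claim is approved: Oct 20, 2031 + 23 days = Nov 12, 2031.
The loss event occurs: Oct 10, 2031.
The adjuster is assigned: Oct 10, 2031 + 15 days = Oct 25, 2031.
Comparing: the claim is approved on Nov 12, 2031 vs the adjuster is assigned on Oct 25, 2031. Earlier: the adjuster is assigned.

The adjuster is assigned — October 25, 2031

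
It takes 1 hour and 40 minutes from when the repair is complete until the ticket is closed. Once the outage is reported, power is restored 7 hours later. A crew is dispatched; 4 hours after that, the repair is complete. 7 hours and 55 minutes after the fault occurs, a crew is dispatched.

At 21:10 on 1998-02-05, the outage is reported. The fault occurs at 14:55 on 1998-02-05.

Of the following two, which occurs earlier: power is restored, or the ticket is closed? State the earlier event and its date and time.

Power is restored — 04:10 on 1998-02-06

The outage is reported: 21:10 Feb 5, 1998.
Power is restored: 21:10 Feb 5, 1998 + 7h = 04:10 Feb 6, 1998.
The fault occurs: 14:55 Feb 5, 1998.
A crew is dispatched: 14:55 Feb 5, 1998 + 7h55m = 22:50 Feb 5, 1998.
The repair is complete: 22:50 Feb 5, 1998 + 4h = 02:50 Feb 6, 1998.
The ticket is closed: 02:50 Feb 6, 1998 + 1h40m = 04:30 Feb 6, 1998.
Comparing: power is restored at 04:10 Feb 6, 1998 vs the ticket is closed at 04:30 Feb 6, 1998. Earlier: power is restored.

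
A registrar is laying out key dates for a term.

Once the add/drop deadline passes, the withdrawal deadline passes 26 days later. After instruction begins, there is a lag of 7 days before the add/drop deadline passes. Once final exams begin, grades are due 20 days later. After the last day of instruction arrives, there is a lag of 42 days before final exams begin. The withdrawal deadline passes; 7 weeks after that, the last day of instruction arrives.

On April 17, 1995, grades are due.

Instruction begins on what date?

November 24, 1994

Grades are due: Apr 17, 1995.
Final exams begin: Apr 17, 1995 − 20 days = Mar 28, 1995.
The last day of instruction arrives: Mar 28, 1995 − 42 days = Feb 14, 1995.
The withdrawal deadline passes: Feb 14, 1995 − 7 weeks = Dec 27, 1994.
The add/drop deadline passes: Dec 27, 1994 − 26 days = Dec 1, 1994.
Instruction begins: Dec 1, 1994 − 7 days = Nov 24, 1994.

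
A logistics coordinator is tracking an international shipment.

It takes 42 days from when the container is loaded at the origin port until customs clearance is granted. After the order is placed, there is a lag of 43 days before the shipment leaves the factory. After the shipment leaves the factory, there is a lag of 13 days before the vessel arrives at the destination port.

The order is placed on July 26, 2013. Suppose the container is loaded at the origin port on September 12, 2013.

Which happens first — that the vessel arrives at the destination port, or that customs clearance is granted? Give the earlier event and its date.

The order is placed: Jul 26, 2013.
The shipment leaves the factory: Jul 26, 2013 + 43 days = Sep 7, 2013.
The vessel arrives at the destination port: Sep 7, 2013 + 13 days = Sep 20, 2013.
The container is loaded at the origin port: Sep 12, 2013.
Customs clearance is granted: Sep 12, 2013 + 42 days = Oct 24, 2013.
Comparing: the vessel arrives at the destination port on Sep 20, 2013 vs customs clearance is granted on Oct 24, 2013. Earlier: the vessel arrives at the destination port.

The vessel arrives at the destination port — September 20, 2013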